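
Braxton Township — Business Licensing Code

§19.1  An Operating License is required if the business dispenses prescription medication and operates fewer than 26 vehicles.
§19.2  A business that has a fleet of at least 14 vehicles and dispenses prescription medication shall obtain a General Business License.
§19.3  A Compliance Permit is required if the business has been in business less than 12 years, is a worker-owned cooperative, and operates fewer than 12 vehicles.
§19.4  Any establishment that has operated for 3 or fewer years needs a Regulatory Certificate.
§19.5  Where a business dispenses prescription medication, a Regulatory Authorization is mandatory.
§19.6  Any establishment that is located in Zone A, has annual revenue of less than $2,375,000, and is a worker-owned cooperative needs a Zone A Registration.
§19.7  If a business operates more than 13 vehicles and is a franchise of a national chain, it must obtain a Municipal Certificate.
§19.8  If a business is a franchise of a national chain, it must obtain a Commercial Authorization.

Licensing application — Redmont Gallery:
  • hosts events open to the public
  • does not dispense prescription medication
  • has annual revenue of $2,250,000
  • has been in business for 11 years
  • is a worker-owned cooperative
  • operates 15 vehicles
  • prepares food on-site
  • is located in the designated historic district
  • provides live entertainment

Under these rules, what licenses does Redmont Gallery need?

§19.1 does not dispense prescription medication; vehicles 15 < 26 → Operating License not required.
§19.2 vehicles 15 ≥ 14; does not dispense prescription medication → General Business License not required.
§19.3 years in business 11 < 12; is a worker-owned cooperative; vehicles 15 ≥ 12 → Compliance Permit not required.
§19.4 years in business 11 > 3 → Regulatory Certificate not required.
§19.5 does not dispense prescription medication → Regulatory Authorization not required.
§19.6 is located in the designated historic district (not: is located in Zone A); revenue $2,250,000 < $2,375,000; is a worker-owned cooperative → Zone A Registration not required.
§19.7 vehicles 15 > 13; is a worker-owned cooperative (not: is a franchise of a national chain) → Municipal Certificate not required.
§19.8 is a worker-owned cooperative (not: is a franchise of a national chain) → Commercial Authorization not required.

None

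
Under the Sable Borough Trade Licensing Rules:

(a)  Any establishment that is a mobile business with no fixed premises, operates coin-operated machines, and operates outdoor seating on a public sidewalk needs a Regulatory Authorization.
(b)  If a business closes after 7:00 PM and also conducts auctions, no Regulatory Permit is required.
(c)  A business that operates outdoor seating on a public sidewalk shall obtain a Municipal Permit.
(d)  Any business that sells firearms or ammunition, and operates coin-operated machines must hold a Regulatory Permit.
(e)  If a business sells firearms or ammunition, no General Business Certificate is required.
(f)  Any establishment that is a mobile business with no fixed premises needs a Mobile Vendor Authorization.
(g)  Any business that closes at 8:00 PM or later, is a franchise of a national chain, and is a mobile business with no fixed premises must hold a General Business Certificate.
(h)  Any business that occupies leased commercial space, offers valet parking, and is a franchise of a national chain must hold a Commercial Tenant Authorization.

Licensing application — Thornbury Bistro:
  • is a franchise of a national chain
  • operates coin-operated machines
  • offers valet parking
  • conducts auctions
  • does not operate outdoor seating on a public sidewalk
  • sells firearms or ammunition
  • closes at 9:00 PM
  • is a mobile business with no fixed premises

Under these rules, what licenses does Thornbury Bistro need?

(a) is a mobile business with no fixed premises; operates coin-operated machines; does not operate outdoor seating on a public sidewalk → Regulatory Authorization not required.
(b) closes 9:00 PM, after 7:00 PM; conducts auctions → exempt from Regulatory Permit.
(c) does not operate outdoor seating on a public sidewalk → Municipal Permit not required.
(d) sells firearms or ammunition; operates coin-operated machines → Regulatory Permit required.
(e) sells firearms or ammunition → exempt from General Business Certificate.
(f) is a mobile business with no fixed premises → Mobile Vendor Authorization required.
(g) closes 9:00 PM, after 8:00 PM; is a franchise of a national chain; is a mobile business with no fixed premises → General Business Certificate required.
(h) is a mobile business with no fixed premises (not: occupies leased commercial space); offers valet parking; is a franchise of a national chain → Commercial Tenant Authorization not required.

Mobile Vendor Authorization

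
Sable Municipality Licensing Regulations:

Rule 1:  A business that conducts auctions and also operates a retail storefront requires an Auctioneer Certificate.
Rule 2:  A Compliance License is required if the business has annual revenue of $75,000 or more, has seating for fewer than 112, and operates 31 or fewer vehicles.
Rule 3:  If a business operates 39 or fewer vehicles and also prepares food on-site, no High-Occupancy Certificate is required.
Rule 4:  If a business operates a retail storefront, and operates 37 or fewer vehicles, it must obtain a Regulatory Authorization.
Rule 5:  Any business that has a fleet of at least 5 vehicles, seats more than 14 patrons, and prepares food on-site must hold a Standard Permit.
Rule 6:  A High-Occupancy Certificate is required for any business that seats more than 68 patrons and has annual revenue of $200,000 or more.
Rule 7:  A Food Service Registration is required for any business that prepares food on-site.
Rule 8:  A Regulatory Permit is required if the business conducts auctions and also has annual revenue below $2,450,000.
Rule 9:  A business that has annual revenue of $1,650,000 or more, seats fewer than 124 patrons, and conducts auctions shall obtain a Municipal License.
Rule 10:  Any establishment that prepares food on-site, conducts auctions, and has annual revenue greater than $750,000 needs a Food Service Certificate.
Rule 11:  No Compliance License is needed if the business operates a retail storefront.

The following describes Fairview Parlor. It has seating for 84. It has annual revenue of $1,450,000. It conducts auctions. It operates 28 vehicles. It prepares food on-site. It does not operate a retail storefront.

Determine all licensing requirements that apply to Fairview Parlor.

Rule 1: conducts auctions; does not operate a retail storefront → Auctioneer Certificate not required.
Rule 2: revenue $1,450,000 ≥ $75,000; seating 84 < 112; vehicles 28 ≤ 31 → Compliance License required.
Rule 3: vehicles 28 ≤ 39; prepares food on-site → exempt from High-Occupancy Certificate.
Rule 4: does not operate a retail storefront; vehicles 28 ≤ 37 → Regulatory Authorization not required.
Rule 5: vehicles 28 ≥ 5; seating 84 > 14; prepares food on-site → Standard Permit required.
Rule 6: seating 84 > 68; revenue $1,450,000 ≥ $200,000 → High-Occupancy Certificate required.
Rule 7: prepares food on-site → Food Service Registration required.
Rule 8: conducts auctions; revenue $1,450,000 < $2,450,000 → Regulatory Permit required.
Rule 9: revenue $1,450,000 < $1,650,000; seating 84 < 124; conducts auctions → Municipal License not required.
Rule 10: prepares food on-site; conducts auctions; revenue $1,450,000 > $750,000 → Food Service Certificate required.
Rule 11: does not operate a retail storefront → Compliance License exemption does not apply.

Compliance License, Food Service Certificate, Food Service Registration, Regulatory Permit, Standard Permit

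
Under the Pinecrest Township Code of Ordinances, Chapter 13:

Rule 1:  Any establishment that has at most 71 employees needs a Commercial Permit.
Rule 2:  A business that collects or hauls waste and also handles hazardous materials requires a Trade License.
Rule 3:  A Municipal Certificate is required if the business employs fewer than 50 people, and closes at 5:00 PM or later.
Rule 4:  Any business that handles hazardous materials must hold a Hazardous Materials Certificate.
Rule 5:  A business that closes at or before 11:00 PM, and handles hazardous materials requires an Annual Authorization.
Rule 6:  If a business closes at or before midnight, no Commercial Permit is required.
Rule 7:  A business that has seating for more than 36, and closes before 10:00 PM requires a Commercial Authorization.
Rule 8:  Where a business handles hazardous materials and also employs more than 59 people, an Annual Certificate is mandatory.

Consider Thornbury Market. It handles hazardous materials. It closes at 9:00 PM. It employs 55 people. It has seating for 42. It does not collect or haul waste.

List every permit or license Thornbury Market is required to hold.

Rule 1: employees 55 ≤ 71 → Commercial Permit required.
Rule 2: does not collect or haul waste; handles hazardous materials → Trade License not required.
Rule 3: employees 55 ≥ 50; closes 9:00 PM, after 5:00 PM → Municipal Certificate not required.
Rule 4: handles hazardous materials → Hazardous Materials Certificate required.
Rule 5: closes 9:00 PM, at/before 11:00 PM; handles hazardous materials → Annual Authorization required.
Rule 6: closes 9:00 PM, at/before midnight → exempt from Commercial Permit.
Rule 7: seating 42 > 36; closes 9:00 PM, at/before 10:00 PM → Commercial Authorization required.
Rule 8: handles hazardous materials; employees 55 ≤ 59 → Annual Certificate not required.

Annual Authorization, Commercial Authorization, Hazardous Materials Certificate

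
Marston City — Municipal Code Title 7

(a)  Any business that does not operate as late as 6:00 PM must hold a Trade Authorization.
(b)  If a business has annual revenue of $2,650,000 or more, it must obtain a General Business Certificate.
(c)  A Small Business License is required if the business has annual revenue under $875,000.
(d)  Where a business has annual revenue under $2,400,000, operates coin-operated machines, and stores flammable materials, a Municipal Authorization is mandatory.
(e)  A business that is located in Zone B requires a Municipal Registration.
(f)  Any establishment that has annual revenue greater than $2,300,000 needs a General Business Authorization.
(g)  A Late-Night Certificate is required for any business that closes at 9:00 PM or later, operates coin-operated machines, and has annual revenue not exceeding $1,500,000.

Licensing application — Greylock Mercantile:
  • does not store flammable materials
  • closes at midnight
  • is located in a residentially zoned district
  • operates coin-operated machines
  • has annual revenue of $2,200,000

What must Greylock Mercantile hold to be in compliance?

(a) closes midnight, after 6:00 PM → Trade Authorization not required.
(b) revenue $2,200,000 < $2,650,000 → General Business Certificate not required.
(c) revenue $2,200,000 ≥ $875,000 → Small Business License not required.
(d) revenue $2,200,000 < $2,400,000; operates coin-operated machines; does not store flammable materials → Municipal Authorization not required.
(e) is located in a residentially zoned district (not: is located in Zone B) → Municipal Registration not required.
(f) revenue $2,200,000 ≤ $2,300,000 → General Business Authorization not required.
(g) closes midnight, after 9:00 PM; operates coin-operated machines; revenue $2,200,000 > $1,500,000 → Late-Night Certificate not required.

None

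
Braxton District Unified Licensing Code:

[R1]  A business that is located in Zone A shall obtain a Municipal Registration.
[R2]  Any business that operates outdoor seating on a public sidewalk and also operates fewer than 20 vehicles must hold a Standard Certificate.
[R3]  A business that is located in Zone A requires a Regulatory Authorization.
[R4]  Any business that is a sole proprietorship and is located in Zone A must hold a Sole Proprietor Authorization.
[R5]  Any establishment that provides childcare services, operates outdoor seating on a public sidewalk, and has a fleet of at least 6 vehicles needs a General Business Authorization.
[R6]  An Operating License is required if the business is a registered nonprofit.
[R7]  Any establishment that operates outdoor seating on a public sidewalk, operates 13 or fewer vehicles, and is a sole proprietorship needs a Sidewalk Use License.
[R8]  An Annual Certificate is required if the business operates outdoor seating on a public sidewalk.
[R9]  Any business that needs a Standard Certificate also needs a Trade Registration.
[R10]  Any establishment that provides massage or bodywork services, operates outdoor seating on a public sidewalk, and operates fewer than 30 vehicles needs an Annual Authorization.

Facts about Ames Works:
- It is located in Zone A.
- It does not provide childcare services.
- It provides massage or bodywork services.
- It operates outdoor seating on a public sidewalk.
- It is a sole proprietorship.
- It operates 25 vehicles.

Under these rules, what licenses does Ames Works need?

[R1] is located in Zone A → Municipal Registration required.
[R2] operates outdoor seating on a public sidewalk; vehicles 25 ≥ 20 → Standard Certificate not required.
[R3] is located in Zone A → Regulatory Authorization required.
[R4] is a sole proprietorship; is located in Zone A → Sole Proprietor Authorization required.
[R5] does not provide childcare services; operates outdoor seating on a public sidewalk; vehicles 25 ≥ 6 → General Business Authorization not required.
[R6] is a sole proprietorship (not: is a registered nonprofit) → Operating License not required.
[R7] operates outdoor seating on a public sidewalk; vehicles 25 > 13; is a sole proprietorship → Sidewalk Use License not required.
[R8] operates outdoor seating on a public sidewalk → Annual Certificate required.
[R9] Standard Certificate is not required → no effect.
[R10] provides massage or bodywork services; operates outdoor seating on a public sidewalk; vehicles 25 < 30 → Annual Authorization required.

Annual Authorization, Annual Certificate, Municipal Registration, Regulatory Authorization, Sole Proprietor Authorization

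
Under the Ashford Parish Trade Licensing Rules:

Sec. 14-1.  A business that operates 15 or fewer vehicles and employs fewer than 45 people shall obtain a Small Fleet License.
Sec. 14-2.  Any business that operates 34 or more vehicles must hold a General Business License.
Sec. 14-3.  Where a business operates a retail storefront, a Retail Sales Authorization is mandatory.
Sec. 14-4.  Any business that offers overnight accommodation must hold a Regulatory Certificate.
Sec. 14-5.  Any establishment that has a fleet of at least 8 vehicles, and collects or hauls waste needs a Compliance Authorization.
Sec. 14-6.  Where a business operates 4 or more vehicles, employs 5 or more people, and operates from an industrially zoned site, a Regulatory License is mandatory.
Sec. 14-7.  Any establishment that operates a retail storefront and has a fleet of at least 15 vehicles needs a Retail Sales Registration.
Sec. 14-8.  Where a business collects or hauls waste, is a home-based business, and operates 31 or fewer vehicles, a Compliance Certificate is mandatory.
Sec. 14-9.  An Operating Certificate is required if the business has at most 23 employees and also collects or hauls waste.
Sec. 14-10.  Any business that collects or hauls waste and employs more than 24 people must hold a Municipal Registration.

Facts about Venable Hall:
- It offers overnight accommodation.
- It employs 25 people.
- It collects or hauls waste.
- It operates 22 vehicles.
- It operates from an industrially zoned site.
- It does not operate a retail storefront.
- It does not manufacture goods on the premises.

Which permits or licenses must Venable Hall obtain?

Compliance Authorization, Municipal Registration, Regulatory Certificate, Regulatory License

Sec. 14-1. vehicles 22 > 15; employees 25 < 45 → Small Fleet License not required.
Sec. 14-2. vehicles 22 < 34 → General Business License not required.
Sec. 14-3. does not operate a retail storefront → Retail Sales Authorization not required.
Sec. 14-4. offers overnight accommodation → Regulatory Certificate required.
Sec. 14-5. vehicles 22 ≥ 8; collects or hauls waste → Compliance Authorization required.
Sec. 14-6. vehicles 22 ≥ 4; employees 25 ≥ 5; operates from an industrially zoned site → Regulatory License required.
Sec. 14-7. does not operate a retail storefront; vehicles 22 ≥ 15 → Retail Sales Registration not required.
Sec. 14-8. collects or hauls waste; operates from an industrially zoned site (not: is a home-based business); vehicles 22 ≤ 31 → Compliance Certificate not required.
Sec. 14-9. employees 25 > 23; collects or hauls waste → Operating Certificate not required.
Sec. 14-10. collects or hauls waste; employees 25 > 24 → Municipal Registration required.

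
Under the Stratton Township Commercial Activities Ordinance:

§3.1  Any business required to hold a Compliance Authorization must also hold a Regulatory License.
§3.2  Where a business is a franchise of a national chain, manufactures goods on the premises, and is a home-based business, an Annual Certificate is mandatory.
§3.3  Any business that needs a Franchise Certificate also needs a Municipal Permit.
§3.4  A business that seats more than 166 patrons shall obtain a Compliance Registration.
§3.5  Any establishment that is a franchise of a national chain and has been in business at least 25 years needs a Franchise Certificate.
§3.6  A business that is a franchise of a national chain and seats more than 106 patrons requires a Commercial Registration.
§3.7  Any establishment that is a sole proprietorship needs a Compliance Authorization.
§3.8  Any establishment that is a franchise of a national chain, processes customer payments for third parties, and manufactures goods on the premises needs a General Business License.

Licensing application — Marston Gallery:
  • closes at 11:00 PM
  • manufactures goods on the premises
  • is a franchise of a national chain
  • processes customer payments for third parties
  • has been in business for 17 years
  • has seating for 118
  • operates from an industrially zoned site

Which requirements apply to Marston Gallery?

Commercial Registration, General Business License

§3.1 Compliance Authorization is not required → no effect.
§3.2 is a franchise of a national chain; manufactures goods on the premises; operates from an industrially zoned site (not: is a home-based business) → Annual Certificate not required.
§3.3 Franchise Certificate is not required → no effect.
§3.4 seating 118 ≤ 166 → Compliance Registration not required.
§3.5 is a franchise of a national chain; years in business 17 < 25 → Franchise Certificate not required.
§3.6 is a franchise of a national chain; seating 118 > 106 → Commercial Registration required.
§3.7 is a franchise of a national chain (not: is a sole proprietorship) → Compliance Authorization not required.
§3.8 is a franchise of a national chain; processes customer payments for third parties; manufactures goods on the premises → General Business License required.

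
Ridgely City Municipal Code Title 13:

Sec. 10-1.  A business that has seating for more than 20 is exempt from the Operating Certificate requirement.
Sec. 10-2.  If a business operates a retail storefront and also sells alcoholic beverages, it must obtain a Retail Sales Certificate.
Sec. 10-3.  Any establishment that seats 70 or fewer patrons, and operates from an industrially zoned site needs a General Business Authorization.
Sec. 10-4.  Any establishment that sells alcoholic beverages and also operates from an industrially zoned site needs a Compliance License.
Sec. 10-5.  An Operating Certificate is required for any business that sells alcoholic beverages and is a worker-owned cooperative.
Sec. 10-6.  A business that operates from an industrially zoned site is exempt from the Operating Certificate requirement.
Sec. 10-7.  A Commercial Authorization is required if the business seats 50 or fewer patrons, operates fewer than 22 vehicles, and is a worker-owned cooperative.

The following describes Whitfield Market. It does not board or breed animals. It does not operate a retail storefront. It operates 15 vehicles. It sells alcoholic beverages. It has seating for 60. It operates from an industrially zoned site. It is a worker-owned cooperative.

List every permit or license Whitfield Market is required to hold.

Compliance License, General Business Authorization

Sec. 10-1. seating 60 > 20 → exempt from Operating Certificate.
Sec. 10-2. does not operate a retail storefront; sells alcoholic beverages → Retail Sales Certificate not required.
Sec. 10-3. seating 60 ≤ 70; operates from an industrially zoned site → General Business Authorization required.
Sec. 10-4. sells alcoholic beverages; operates from an industrially zoned site → Compliance License required.
Sec. 10-5. sells alcoholic beverages; is a worker-owned cooperative → Operating Certificate required.
Sec. 10-6. operates from an industrially zoned site → exempt from Operating Certificate.
Sec. 10-7. seating 60 > 50; vehicles 15 < 22; is a worker-owned cooperative → Commercial Authorization not required.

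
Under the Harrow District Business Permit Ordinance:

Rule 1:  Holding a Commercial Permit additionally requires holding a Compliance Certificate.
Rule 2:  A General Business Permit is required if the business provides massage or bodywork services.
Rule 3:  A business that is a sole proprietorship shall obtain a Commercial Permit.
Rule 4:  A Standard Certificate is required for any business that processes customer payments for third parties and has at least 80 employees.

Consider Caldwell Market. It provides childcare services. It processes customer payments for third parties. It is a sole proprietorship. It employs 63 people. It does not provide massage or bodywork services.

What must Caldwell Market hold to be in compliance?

Commercial Permit, Compliance Certificate

Rule 1: Commercial Permit is required → Compliance Certificate also required.
Rule 2: does not provide massage or bodywork services → General Business Permit not required.
Rule 3: is a sole proprietorship → Commercial Permit required.
Rule 4: processes customer payments for third parties; employees 63 < 80 → Standard Certificate not required.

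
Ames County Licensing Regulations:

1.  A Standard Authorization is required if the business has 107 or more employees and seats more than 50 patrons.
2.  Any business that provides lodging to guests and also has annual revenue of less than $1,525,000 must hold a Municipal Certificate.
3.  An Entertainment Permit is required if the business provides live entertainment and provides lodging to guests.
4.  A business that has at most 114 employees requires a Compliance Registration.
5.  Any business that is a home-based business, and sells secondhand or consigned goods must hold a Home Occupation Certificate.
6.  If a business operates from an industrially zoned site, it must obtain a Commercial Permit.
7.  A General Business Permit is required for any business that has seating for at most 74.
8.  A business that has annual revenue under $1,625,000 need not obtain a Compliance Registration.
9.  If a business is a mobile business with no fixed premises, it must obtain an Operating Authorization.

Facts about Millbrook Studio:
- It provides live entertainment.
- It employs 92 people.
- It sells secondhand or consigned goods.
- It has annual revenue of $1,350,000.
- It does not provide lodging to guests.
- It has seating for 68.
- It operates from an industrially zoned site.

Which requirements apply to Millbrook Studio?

1. employees 92 < 107; seating 68 > 50 → Standard Authorization not required.
2. does not provide lodging to guests; revenue $1,350,000 < $1,525,000 → Municipal Certificate not required.
3. provides live entertainment; does not provide lodging to guests → Entertainment Permit not required.
4. employees 92 ≤ 114 → Compliance Registration required.
5. operates from an industrially zoned site (not: is a home-based business); sells secondhand or consigned goods → Home Occupation Certificate not required.
6. operates from an industrially zoned site → Commercial Permit required.
7. seating 68 ≤ 74 → General Business Permit required.
8. revenue $1,350,000 < $1,625,000 → exempt from Compliance Registration.
9. operates from an industrially zoned site (not: is a mobile business with no fixed premises) → Operating Authorization not required.

Commercial Permit, General Business Permit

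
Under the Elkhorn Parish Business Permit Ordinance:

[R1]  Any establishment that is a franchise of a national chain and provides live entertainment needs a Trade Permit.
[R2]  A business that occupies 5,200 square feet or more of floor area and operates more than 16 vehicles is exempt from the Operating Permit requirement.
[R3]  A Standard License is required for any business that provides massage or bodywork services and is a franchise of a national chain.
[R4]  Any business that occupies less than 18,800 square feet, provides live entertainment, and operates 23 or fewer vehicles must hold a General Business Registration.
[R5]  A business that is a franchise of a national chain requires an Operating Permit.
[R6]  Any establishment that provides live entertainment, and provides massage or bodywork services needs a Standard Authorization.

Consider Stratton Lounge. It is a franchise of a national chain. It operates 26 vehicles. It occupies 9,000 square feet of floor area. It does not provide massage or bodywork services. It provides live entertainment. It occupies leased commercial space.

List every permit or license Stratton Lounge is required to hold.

[R1] is a franchise of a national chain; provides live entertainment → Trade Permit required.
[R2] floor area 9,000 square feet ≥ 5,200 square feet; vehicles 26 > 16 → exempt from Operating Permit.
[R3] does not provide massage or bodywork services; is a franchise of a national chain → Standard License not required.
[R4] floor area 9,000 square feet < 18,800 square feet; provides live entertainment; vehicles 26 > 23 → General Business Registration not required.
[R5] is a franchise of a national chain → Operating Permit required.
[R6] provides live entertainment; does not provide massage or bodywork services → Standard Authorization not required.

Trade Permit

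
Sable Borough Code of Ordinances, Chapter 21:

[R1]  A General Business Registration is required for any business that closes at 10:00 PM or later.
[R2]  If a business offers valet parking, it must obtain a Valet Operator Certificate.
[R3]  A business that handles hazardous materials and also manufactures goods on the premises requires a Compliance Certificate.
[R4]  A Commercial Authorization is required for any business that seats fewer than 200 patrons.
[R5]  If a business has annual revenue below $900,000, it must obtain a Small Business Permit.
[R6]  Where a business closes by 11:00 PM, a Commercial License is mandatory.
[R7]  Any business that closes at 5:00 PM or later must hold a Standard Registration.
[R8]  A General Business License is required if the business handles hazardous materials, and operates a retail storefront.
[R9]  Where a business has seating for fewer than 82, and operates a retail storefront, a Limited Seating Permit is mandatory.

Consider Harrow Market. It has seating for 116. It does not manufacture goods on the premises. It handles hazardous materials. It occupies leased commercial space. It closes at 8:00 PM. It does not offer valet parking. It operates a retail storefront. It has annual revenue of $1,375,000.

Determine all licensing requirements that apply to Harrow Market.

[R1] closes 8:00 PM, at/before 10:00 PM → General Business Registration not required.
[R2] does not offer valet parking → Valet Operator Certificate not required.
[R3] handles hazardous materials; does not manufacture goods on the premises → Compliance Certificate not required.
[R4] seating 116 < 200 → Commercial Authorization required.
[R5] revenue $1,375,000 ≥ $900,000 → Small Business Permit not required.
[R6] closes 8:00 PM, at/before 11:00 PM → Commercial License required.
[R7] closes 8:00 PM, after 5:00 PM → Standard Registration required.
[R8] handles hazardous materials; operates a retail storefront → General Business License required.
[R9] seating 116 ≥ 82; operates a retail storefront → Limited Seating Permit not required.

Commercial Authorization, Commercial License, General Business License, Standard Registration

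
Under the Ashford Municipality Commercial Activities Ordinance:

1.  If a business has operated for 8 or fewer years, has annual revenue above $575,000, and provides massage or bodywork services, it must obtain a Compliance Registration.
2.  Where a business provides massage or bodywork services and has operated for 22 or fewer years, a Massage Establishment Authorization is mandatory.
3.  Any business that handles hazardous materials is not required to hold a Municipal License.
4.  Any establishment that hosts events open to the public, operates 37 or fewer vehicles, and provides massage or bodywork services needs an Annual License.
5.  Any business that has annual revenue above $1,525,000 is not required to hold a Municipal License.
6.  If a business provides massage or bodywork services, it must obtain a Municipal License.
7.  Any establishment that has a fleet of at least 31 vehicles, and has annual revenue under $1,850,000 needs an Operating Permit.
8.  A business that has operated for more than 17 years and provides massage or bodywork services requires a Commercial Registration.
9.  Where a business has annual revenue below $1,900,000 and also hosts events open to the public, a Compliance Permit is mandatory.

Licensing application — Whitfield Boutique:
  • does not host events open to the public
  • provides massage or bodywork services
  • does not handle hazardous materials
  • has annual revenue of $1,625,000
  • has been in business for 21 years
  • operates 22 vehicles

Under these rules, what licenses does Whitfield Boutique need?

Commercial Registration, Massage Establishment Authorization

1. years in business 21 > 8; revenue $1,625,000 > $575,000; provides massage or bodywork services → Compliance Registration not required.
2. provides massage or bodywork services; years in business 21 ≤ 22 → Massage Establishment Authorization required.
3. does not handle hazardous materials → Municipal License exemption does not apply.
4. does not host events open to the public; vehicles 22 ≤ 37; provides massage or bodywork services → Annual License not required.
5. revenue $1,625,000 > $1,525,000 → exempt from Municipal License.
6. provides massage or bodywork services → Municipal License required.
7. vehicles 22 < 31; revenue $1,625,000 < $1,850,000 → Operating Permit not required.
8. years in business 21 > 17; provides massage or bodywork services → Commercial Registration required.
9. revenue $1,625,000 < $1,900,000; does not host events open to the public → Compliance Permit not required.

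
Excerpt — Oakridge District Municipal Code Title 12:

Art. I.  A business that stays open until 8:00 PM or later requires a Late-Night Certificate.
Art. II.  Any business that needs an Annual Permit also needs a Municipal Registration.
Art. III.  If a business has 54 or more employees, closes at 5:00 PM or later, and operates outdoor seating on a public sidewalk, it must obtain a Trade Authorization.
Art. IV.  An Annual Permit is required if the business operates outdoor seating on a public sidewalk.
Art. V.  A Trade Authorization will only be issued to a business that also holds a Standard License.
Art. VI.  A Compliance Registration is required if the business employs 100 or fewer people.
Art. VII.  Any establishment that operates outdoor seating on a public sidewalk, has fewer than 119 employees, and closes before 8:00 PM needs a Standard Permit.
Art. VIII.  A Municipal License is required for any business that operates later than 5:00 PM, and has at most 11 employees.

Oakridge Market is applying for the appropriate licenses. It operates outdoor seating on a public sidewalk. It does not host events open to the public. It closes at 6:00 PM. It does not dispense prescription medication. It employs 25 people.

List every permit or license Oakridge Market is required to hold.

Art. I. closes 6:00 PM, at/before 8:00 PM → Late-Night Certificate not required.
Art. II. Annual Permit is required → Municipal Registration also required.
Art. III. employees 25 < 54; closes 6:00 PM, after 5:00 PM; operates outdoor seating on a public sidewalk → Trade Authorization not required.
Art. IV. operates outdoor seating on a public sidewalk → Annual Permit required.
Art. V. Trade Authorization is not required → no effect.
Art. VI. employees 25 ≤ 100 → Compliance Registration required.
Art. VII. operates outdoor seating on a public sidewalk; employees 25 < 119; closes 6:00 PM, at/before 8:00 PM → Standard Permit required.
Art. VIII. closes 6:00 PM, after 5:00 PM; employees 25 > 11 → Municipal License not required.

Annual Permit, Compliance Registration, Municipal Registration, Standard Permit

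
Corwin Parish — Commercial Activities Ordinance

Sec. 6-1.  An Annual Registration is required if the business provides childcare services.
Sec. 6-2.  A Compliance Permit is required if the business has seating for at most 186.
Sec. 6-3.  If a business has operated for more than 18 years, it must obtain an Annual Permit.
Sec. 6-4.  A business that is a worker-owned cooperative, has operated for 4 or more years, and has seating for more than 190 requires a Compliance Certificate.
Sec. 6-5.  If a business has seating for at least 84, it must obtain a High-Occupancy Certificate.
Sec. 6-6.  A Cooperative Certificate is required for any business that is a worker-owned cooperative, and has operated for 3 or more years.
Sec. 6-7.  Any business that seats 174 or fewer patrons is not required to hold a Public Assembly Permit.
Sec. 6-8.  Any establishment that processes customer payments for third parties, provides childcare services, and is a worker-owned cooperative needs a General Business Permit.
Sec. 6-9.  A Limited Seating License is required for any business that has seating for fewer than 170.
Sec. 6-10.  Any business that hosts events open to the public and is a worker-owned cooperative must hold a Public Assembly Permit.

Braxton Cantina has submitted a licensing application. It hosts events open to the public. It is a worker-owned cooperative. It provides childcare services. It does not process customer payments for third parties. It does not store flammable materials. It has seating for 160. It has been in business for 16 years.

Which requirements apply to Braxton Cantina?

Sec. 6-1. provides childcare services → Annual Registration required.
Sec. 6-2. seating 160 ≤ 186 → Compliance Permit required.
Sec. 6-3. years in business 16 ≤ 18 → Annual Permit not required.
Sec. 6-4. is a worker-owned cooperative; years in business 16 ≥ 4; seating 160 ≤ 190 → Compliance Certificate not required.
Sec. 6-5. seating 160 ≥ 84 → High-Occupancy Certificate required.
Sec. 6-6. is a worker-owned cooperative; years in business 16 ≥ 3 → Cooperative Certificate required.
Sec. 6-7. seating 160 ≤ 174 → exempt from Public Assembly Permit.
Sec. 6-8. does not process customer payments for third parties; provides childcare services; is a worker-owned cooperative → General Business Permit not required.
Sec. 6-9. seating 160 < 170 → Limited Seating License required.
Sec. 6-10. hosts events open to the public; is a worker-owned cooperative → Public Assembly Permit required.

Annual Registration, Compliance Permit, Cooperative Certificate, High-Occupancy Certificate, Limited Seating License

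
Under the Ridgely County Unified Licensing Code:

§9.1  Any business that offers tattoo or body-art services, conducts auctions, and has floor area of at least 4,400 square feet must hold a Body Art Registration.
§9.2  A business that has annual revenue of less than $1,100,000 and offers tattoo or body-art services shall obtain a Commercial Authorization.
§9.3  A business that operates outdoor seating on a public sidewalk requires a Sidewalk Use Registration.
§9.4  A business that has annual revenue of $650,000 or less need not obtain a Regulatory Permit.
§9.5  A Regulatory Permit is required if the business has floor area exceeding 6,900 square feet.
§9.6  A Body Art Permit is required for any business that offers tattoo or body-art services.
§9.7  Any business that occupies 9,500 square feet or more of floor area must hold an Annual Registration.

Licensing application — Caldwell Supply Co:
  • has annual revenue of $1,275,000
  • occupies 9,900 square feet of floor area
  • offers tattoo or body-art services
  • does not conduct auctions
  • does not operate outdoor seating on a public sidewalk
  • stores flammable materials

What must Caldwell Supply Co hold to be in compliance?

§9.1 offers tattoo or body-art services; does not conduct auctions; floor area 9,900 square feet ≥ 4,400 square feet → Body Art Registration not required.
§9.2 revenue $1,275,000 ≥ $1,100,000; offers tattoo or body-art services → Commercial Authorization not required.
§9.3 does not operate outdoor seating on a public sidewalk → Sidewalk Use Registration not required.
§9.4 revenue $1,275,000 > $650,000 → Regulatory Permit exemption does not apply.
§9.5 floor area 9,900 square feet > 6,900 square feet → Regulatory Permit required.
§9.6 offers tattoo or body-art services → Body Art Permit required.
§9.7 floor area 9,900 square feet ≥ 9,500 square feet → Annual Registration required.

Annual Registration, Body Art Permit, Regulatory Permit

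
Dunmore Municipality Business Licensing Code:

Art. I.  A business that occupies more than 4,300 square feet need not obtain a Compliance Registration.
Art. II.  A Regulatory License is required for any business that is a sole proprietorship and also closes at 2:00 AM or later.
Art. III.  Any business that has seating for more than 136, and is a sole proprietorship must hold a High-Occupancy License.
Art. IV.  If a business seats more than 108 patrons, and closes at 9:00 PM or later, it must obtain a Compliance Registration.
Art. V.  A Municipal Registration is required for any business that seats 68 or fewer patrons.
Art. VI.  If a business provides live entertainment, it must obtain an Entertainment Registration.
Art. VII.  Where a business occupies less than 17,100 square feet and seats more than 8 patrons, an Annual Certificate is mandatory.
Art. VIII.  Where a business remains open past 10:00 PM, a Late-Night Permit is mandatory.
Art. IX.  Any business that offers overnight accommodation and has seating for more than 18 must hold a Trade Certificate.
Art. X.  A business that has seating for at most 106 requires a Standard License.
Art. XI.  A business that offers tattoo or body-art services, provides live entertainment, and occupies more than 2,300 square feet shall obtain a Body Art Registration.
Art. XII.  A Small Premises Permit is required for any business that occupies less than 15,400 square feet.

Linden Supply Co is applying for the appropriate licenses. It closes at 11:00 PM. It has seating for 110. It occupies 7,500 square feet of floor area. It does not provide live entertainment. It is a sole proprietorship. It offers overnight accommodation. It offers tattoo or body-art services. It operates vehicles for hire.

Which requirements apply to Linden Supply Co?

Annual Certificate, Late-Night Permit, Small Premises Permit, Trade Certificate

Art. I. floor area 7,500 square feet > 4,300 square feet → exempt from Compliance Registration.
Art. II. is a sole proprietorship; closes 11:00 PM, at/before 2:00 AM → Regulatory License not required.
Art. III. seating 110 ≤ 136; is a sole proprietorship → High-Occupancy License not required.
Art. IV. seating 110 > 108; closes 11:00 PM, after 9:00 PM → Compliance Registration required.
Art. V. seating 110 > 68 → Municipal Registration not required.
Art. VI. does not provide live entertainment → Entertainment Registration not required.
Art. VII. floor area 7,500 square feet < 17,100 square feet; seating 110 > 8 → Annual Certificate required.
Art. VIII. closes 11:00 PM, after 10:00 PM → Late-Night Permit required.
Art. IX. offers overnight accommodation; seating 110 > 18 → Trade Certificate required.
Art. X. seating 110 > 106 → Standard License not required.
Art. XI. offers tattoo or body-art services; does not provide live entertainment; floor area 7,500 square feet > 2,300 square feet → Body Art Registration not required.
Art. XII. floor area 7,500 square feet < 15,400 square feet → Small Premises Permit required.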